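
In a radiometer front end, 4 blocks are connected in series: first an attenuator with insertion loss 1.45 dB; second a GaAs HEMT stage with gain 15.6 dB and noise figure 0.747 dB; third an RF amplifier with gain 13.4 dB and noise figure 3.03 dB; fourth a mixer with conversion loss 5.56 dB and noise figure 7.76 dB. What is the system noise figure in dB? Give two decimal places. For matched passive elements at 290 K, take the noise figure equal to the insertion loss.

Convert to linear (a loss of L dB is a gain of −L dB): F_i = 10^(NF_i/10), G_i = 10^(G_i,dB/10)
  Stage 1: F_1 = 10^(1.45/10) = 1.396, G_1 = 10^(−1.45/10) = 0.7161
  Stage 2: F_2 = 10^(0.747/10) = 1.188, G_2 = 10^(15.6/10) = 36.31
  Stage 3: F_3 = 10^(3.03/10) = 2.009, G_3 = 10^(13.4/10) = 21.88
  Stage 4: F_4 = 10^(7.76/10) = 5.970, G_4 = 10^(−5.56/10) = 0.2780
Friis cascade:
  F = 1.396 + (1.188 − 1)/0.7161 + (2.009 − 1)/26.00 + (5.970 − 1)/568.9 = 1.706
NF = 10 log₁₀(1.706) = 2.32 dB

2.32 dB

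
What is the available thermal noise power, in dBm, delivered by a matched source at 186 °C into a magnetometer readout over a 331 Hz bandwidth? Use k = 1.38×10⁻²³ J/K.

T = 186 °C + 273.15 = 459.15 K
P_n = kTB = 1.38×10⁻²³ × 459.15 × 3.31×10² = 2.10×10⁻¹⁸ W
In dBm: 10 log₁₀(2.10×10⁻¹⁸ / 10⁻³) = −146.8 dBm

−146.8 dBm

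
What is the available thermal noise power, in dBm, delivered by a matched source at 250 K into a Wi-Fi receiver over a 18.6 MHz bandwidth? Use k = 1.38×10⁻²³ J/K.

P_n = kTB = 1.38×10⁻²³ × 250 × 1.86×10⁷ = 6.42×10⁻¹⁴ W
In dBm: 10 log₁₀(6.42×10⁻¹⁴ / 10⁻³) = −101.9 dBm

−101.9 dBm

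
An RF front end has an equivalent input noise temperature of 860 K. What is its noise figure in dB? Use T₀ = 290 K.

F = 1 + T_e/T₀ = 1 + 860/290 = 3.96552
NF = 10 log₁₀(3.96552) = 5.98 dB

5.98 dB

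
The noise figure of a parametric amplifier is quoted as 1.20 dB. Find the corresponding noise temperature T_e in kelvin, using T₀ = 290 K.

F = 10^(1.20/10) = 1.31826
T_e = (F − 1)·T₀ = (1.31826 − 1) × 290 = 92.3 K

92.3 K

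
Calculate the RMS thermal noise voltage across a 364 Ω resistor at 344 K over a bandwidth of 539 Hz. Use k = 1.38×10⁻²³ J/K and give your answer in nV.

61.0 nV

V_n = √(4kTRB)
4kTRB = 4 × 1.38×10⁻²³ × 344 × 3.64×10² × 5.39×10² = 3.73×10⁻¹⁵ V²
V_n = √(3.73×10⁻¹⁵) = 6.10×10⁻⁸ V = 61.0 nV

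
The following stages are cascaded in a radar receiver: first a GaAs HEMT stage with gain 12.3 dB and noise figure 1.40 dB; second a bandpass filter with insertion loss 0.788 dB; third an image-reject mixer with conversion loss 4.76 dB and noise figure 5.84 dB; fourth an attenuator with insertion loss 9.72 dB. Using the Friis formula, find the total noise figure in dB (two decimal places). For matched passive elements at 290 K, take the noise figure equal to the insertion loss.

5.27 dB

Convert to linear (a loss of L dB is a gain of −L dB): F_i = 10^(NF_i/10), G_i = 10^(G_i,dB/10)
  Stage 1: F_1 = 10^(1.40/10) = 1.380, G_1 = 10^(12.3/10) = 16.98
  Stage 2: F_2 = 10^(0.788/10) = 1.199, G_2 = 10^(−0.788/10) = 0.8341
  Stage 3: F_3 = 10^(5.84/10) = 3.837, G_3 = 10^(−4.76/10) = 0.3342
  Stage 4: F_4 = 10^(9.72/10) = 9.376, G_4 = 10^(−9.72/10) = 0.1067
Friis cascade:
  F = 1.380 + (1.199 − 1)/16.98 + (3.837 − 1)/14.16 + (9.376 − 1)/4.734 = 3.362
NF = 10 log₁₀(3.362) = 5.27 dB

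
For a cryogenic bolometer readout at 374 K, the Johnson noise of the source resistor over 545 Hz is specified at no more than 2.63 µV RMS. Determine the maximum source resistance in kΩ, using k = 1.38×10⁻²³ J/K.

615 kΩ

Johnson–Nyquist: V_n = √(4kTRB) ⇒ R = V_n² / (4kTB)
4kTB = 4 × 1.38×10⁻²³ × 374 × 5.45×10² = 1.13×10⁻¹⁷
R = (2.63×10⁻⁶)² / 1.13×10⁻¹⁷ = 6.15×10⁵ Ω = 615 kΩ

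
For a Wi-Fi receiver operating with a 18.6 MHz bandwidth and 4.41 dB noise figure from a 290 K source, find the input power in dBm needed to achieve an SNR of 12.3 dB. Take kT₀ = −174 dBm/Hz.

−84.6 dBm

Sensitivity = −174 + 10 log₁₀(B) + NF + SNR_min
= −174 + 72.7 + 4.41 + 12.3
= −84.59 dBm → −84.6 dBm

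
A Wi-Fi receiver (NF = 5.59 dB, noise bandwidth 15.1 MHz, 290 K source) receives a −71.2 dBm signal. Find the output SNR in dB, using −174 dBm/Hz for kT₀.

25.4 dB

Noise floor: N = −174 + 10 log₁₀(B) + NF
10 log₁₀(1.51×10⁷) = 71.79 dB
N = −174 + 71.79 + 5.59 = −96.62 dBm
SNR = P_sig − N = −71.2 − (−96.62) = 25.42 dB → 25.4 dB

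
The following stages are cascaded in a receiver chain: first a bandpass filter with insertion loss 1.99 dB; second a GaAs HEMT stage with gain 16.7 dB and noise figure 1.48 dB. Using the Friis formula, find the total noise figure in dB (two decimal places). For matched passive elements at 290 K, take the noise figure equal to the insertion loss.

3.47 dB

Convert to linear (a loss of L dB is a gain of −L dB): F_i = 10^(NF_i/10), G_i = 10^(G_i,dB/10)
  Stage 1: F_1 = 10^(1.99/10) = 1.581, G_1 = 10^(−1.99/10) = 0.6324
  Stage 2: F_2 = 10^(1.48/10) = 1.406, G_2 = 10^(16.7/10) = 46.77
Friis cascade:
  F = 1.581 + (1.406 − 1)/0.6324 = 2.223
NF = 10 log₁₀(2.223) = 3.47 dB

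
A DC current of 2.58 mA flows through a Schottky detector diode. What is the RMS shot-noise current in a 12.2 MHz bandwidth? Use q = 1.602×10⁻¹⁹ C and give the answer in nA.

100 nA

I_n = √(2qI·B)
2qI·B = 2 × 1.602×10⁻¹⁹ × 2.58×10⁻³ × 1.22×10⁷ = 1.01×10⁻¹⁴ A²
I_n = √(1.01×10⁻¹⁴) = 1.00×10⁻⁷ A = 100 nA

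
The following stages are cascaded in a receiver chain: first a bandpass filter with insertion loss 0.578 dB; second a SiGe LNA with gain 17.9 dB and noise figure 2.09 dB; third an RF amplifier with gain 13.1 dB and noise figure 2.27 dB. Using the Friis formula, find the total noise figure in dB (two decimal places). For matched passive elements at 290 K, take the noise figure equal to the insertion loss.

2.70 dB

Convert to linear (a loss of L dB is a gain of −L dB): F_i = 10^(NF_i/10), G_i = 10^(G_i,dB/10)
  Stage 1: F_1 = 10^(0.578/10) = 1.142, G_1 = 10^(−0.578/10) = 0.8754
  Stage 2: F_2 = 10^(2.09/10) = 1.618, G_2 = 10^(17.9/10) = 61.66
  Stage 3: F_3 = 10^(2.27/10) = 1.687, G_3 = 10^(13.1/10) = 20.42
Friis cascade:
  F = 1.142 + (1.618 − 1)/0.8754 + (1.687 − 1)/53.98 = 1.861
NF = 10 log₁₀(1.861) = 2.70 dB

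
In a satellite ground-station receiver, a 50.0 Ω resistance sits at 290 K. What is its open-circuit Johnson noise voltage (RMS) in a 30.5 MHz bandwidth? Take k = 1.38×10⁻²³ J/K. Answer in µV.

V_n = √(4kTRB)
4kTRB = 4 × 1.38×10⁻²³ × 290 × 5.00×10¹ × 3.05×10⁷ = 2.44×10⁻¹¹ V²
V_n = √(2.44×10⁻¹¹) = 4.94×10⁻⁶ V = 4.94 µV

4.94 µV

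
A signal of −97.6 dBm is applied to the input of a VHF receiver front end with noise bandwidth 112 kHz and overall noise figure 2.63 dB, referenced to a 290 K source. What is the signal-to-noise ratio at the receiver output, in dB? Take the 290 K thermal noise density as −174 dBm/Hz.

23.3 dB

Noise floor: N = −174 + 10 log₁₀(B) + NF
10 log₁₀(1.12×10⁵) = 50.49 dB
N = −174 + 50.49 + 2.63 = −120.88 dBm
SNR = P_sig − N = −97.6 − (−120.88) = 23.28 dB → 23.3 dB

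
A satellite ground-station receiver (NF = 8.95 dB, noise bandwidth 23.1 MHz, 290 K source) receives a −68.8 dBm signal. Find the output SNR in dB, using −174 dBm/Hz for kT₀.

Noise floor: N = −174 + 10 log₁₀(B) + NF
10 log₁₀(2.31×10⁷) = 73.64 dB
N = −174 + 73.64 + 8.95 = −91.41 dBm
SNR = P_sig − N = −68.8 − (−91.41) = 22.61 dB → 22.6 dB

22.6 dB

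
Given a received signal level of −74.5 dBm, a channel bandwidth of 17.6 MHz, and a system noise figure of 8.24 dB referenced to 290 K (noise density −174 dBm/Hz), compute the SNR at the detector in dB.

18.8 dB

Noise floor: N = −174 + 10 log₁₀(B) + NF
10 log₁₀(1.76×10⁷) = 72.46 dB
N = −174 + 72.46 + 8.24 = −93.30 dBm
SNR = P_sig − N = −74.5 − (−93.30) = 18.80 dB → 18.8 dB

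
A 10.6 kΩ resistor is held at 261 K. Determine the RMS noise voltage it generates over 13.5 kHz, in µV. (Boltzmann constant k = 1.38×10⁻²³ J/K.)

1.44 µV

V_n = √(4kTRB)
4kTRB = 4 × 1.38×10⁻²³ × 261 × 1.06×10⁴ × 1.35×10⁴ = 2.06×10⁻¹² V²
V_n = √(2.06×10⁻¹²) = 1.44×10⁻⁶ V = 1.44 µV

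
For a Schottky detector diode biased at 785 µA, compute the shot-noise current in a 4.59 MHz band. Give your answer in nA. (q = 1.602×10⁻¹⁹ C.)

34.0 nA

I_n = √(2qI·B)
2qI·B = 2 × 1.602×10⁻¹⁹ × 7.85×10⁻⁴ × 4.59×10⁶ = 1.15×10⁻¹⁵ A²
I_n = √(1.15×10⁻¹⁵) = 3.40×10⁻⁸ A = 34.0 nA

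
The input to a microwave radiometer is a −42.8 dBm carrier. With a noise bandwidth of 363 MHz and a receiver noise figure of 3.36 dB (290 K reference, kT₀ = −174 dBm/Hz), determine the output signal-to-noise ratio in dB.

42.2 dB

Noise floor: N = −174 + 10 log₁₀(B) + NF
10 log₁₀(3.63×10⁸) = 85.6 dB
N = −174 + 85.6 + 3.36 = −85.04 dBm
SNR = P_sig − N = −42.8 − (−85.04) = 42.24 dB → 42.2 dB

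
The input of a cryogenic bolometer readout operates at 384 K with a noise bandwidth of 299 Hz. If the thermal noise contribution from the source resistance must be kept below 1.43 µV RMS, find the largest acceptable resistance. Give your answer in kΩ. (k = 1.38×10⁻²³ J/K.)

Johnson–Nyquist: V_n = √(4kTRB) ⇒ R = V_n² / (4kTB)
4kTB = 4 × 1.38×10⁻²³ × 384 × 2.99×10² = 6.34×10⁻¹⁸
R = (1.43×10⁻⁶)² / 6.34×10⁻¹⁸ = 3.23×10⁵ Ω = 323 kΩ

323 kΩ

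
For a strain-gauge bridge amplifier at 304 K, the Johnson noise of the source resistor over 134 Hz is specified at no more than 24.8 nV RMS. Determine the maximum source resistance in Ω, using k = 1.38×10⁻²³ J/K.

Johnson–Nyquist: V_n = √(4kTRB) ⇒ R = V_n² / (4kTB)
4kTB = 4 × 1.38×10⁻²³ × 304 × 1.34×10² = 2.25×10⁻¹⁸
R = (2.48×10⁻⁸)² / 2.25×10⁻¹⁸ = 2.74×10² Ω = 274 Ω

274 Ω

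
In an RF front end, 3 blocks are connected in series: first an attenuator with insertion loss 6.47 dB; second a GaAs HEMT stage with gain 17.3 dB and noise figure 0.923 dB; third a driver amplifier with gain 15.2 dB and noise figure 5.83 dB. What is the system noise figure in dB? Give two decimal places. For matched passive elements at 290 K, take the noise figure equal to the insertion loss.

7.57 dB

Convert to linear (a loss of L dB is a gain of −L dB): F_i = 10^(NF_i/10), G_i = 10^(G_i,dB/10)
  Stage 1: F_1 = 10^(6.47/10) = 4.436, G_1 = 10^(−6.47/10) = 0.2254
  Stage 2: F_2 = 10^(0.923/10) = 1.237, G_2 = 10^(17.3/10) = 53.70
  Stage 3: F_3 = 10^(5.83/10) = 3.828, G_3 = 10^(15.2/10) = 33.11
Friis cascade:
  F = 4.436 + (1.237 − 1)/0.2254 + (3.828 − 1)/12.11 = 5.720
NF = 10 log₁₀(5.720) = 7.57 dB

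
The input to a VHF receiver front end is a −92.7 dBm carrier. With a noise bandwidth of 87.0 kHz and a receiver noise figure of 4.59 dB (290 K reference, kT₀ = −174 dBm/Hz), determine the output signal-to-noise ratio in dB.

27.3 dB

Noise floor: N = −174 + 10 log₁₀(B) + NF
10 log₁₀(8.70×10⁴) = 49.4 dB
N = −174 + 49.4 + 4.59 = −120.01 dBm
SNR = P_sig − N = −92.7 − (−120.01) = 27.31 dB → 27.3 dB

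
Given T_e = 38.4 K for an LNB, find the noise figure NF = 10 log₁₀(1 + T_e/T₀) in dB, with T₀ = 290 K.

0.540 dB

F = 1 + T_e/T₀ = 1 + 38.4/290 = 1.13241
NF = 10 log₁₀(1.13241) = 0.540 dB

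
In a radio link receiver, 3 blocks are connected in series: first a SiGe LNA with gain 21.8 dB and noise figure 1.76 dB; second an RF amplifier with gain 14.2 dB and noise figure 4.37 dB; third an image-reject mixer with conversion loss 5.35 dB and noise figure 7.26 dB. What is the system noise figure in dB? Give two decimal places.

1.80 dB

Convert to linear (a loss of L dB is a gain of −L dB): F_i = 10^(NF_i/10), G_i = 10^(G_i,dB/10)
  Stage 1: F_1 = 10^(1.76/10) = 1.500, G_1 = 10^(21.8/10) = 151.4
  Stage 2: F_2 = 10^(4.37/10) = 2.735, G_2 = 10^(14.2/10) = 26.30
  Stage 3: F_3 = 10^(7.26/10) = 5.321, G_3 = 10^(−5.35/10) = 0.2917
Friis cascade:
  F = 1.500 + (2.735 − 1)/151.4 + (5.321 − 1)/3981 = 1.512
NF = 10 log₁₀(1.512) = 1.80 dB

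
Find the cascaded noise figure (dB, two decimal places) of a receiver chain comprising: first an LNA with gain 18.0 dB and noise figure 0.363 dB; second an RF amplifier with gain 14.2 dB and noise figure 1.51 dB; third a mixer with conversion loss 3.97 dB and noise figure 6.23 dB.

Convert to linear (a loss of L dB is a gain of −L dB): F_i = 10^(NF_i/10), G_i = 10^(G_i,dB/10)
  Stage 1: F_1 = 10^(0.363/10) = 1.087, G_1 = 10^(18.0/10) = 63.10
  Stage 2: F_2 = 10^(1.51/10) = 1.416, G_2 = 10^(14.2/10) = 26.30
  Stage 3: F_3 = 10^(6.23/10) = 4.198, G_3 = 10^(−3.97/10) = 0.4009
Friis cascade:
  F = 1.087 + (1.416 − 1)/63.10 + (4.198 − 1)/1660 = 1.096
NF = 10 log₁₀(1.096) = 0.40 dB

0.40 dB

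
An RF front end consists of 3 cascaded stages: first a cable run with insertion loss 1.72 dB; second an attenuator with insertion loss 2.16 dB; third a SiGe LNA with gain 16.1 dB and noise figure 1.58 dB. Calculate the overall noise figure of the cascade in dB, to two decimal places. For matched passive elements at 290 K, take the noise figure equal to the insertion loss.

5.46 dB

Convert to linear (a loss of L dB is a gain of −L dB): F_i = 10^(NF_i/10), G_i = 10^(G_i,dB/10)
  Stage 1: F_1 = 10^(1.72/10) = 1.486, G_1 = 10^(−1.72/10) = 0.6730
  Stage 2: F_2 = 10^(2.16/10) = 1.644, G_2 = 10^(−2.16/10) = 0.6081
  Stage 3: F_3 = 10^(1.58/10) = 1.439, G_3 = 10^(16.1/10) = 40.74
Friis cascade:
  F = 1.486 + (1.644 − 1)/0.6730 + (1.439 − 1)/0.4093 = 3.516
NF = 10 log₁₀(3.516) = 5.46 dB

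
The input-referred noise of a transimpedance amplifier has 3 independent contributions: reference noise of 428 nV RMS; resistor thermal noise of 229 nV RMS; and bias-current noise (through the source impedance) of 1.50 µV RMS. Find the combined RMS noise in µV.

Uncorrelated sources add in power (mean-square): V_tot = √(ΣV_i²)
V_tot = √[(4.28×10⁻⁷)² + (2.29×10⁻⁷)² + (1.50×10⁻⁶)²] = 1.58×10⁻⁶ V = 1.58 µV

1.58 µV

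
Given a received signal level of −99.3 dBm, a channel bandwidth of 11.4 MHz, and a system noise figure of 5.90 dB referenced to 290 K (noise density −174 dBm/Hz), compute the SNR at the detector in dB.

Noise floor: N = −174 + 10 log₁₀(B) + NF
10 log₁₀(1.14×10⁷) = 70.57 dB
N = −174 + 70.57 + 5.90 = −97.53 dBm
SNR = P_sig − N = −99.3 − (−97.53) = −1.77 dB → −1.8 dB

−1.8 dB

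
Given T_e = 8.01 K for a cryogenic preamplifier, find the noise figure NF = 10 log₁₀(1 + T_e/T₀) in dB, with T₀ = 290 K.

F = 1 + T_e/T₀ = 1 + 8.01/290 = 1.02762
NF = 10 log₁₀(1.02762) = 0.118 dB

0.118 dB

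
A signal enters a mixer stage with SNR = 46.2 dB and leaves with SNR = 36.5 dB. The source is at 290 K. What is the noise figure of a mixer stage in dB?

NF (dB) = SNR_in(dB) − SNR_out(dB) when the source is at T₀
NF = 46.2 − 36.5 = 9.7 dB

9.7 dB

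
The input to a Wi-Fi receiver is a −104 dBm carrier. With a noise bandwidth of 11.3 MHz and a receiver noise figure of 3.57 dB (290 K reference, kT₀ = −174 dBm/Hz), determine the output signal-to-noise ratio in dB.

−4.1 dB

Noise floor: N = −174 + 10 log₁₀(B) + NF
10 log₁₀(1.13×10⁷) = 70.53 dB
N = −174 + 70.53 + 3.57 = −99.90 dBm
SNR = P_sig − N = −104 − (−99.90) = −4.10 dB → −4.1 dB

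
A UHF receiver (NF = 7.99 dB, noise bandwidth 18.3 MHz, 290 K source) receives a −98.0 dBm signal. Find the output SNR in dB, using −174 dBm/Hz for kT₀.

Noise floor: N = −174 + 10 log₁₀(B) + NF
10 log₁₀(1.83×10⁷) = 72.62 dB
N = −174 + 72.62 + 7.99 = −93.39 dBm
SNR = P_sig − N = −98.0 − (−93.39) = −4.61 dB → −4.6 dB

−4.6 dB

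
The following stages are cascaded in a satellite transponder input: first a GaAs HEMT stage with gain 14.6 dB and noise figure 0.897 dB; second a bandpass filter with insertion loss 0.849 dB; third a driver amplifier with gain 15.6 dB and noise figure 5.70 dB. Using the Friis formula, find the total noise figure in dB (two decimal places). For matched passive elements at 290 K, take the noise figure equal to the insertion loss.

Convert to linear (a loss of L dB is a gain of −L dB): F_i = 10^(NF_i/10), G_i = 10^(G_i,dB/10)
  Stage 1: F_1 = 10^(0.897/10) = 1.229, G_1 = 10^(14.6/10) = 28.84
  Stage 2: F_2 = 10^(0.849/10) = 1.216, G_2 = 10^(−0.849/10) = 0.8224
  Stage 3: F_3 = 10^(5.70/10) = 3.715, G_3 = 10^(15.6/10) = 36.31
Friis cascade:
  F = 1.229 + (1.216 − 1)/28.84 + (3.715 − 1)/23.72 = 1.351
NF = 10 log₁₀(1.351) = 1.31 dB

1.31 dB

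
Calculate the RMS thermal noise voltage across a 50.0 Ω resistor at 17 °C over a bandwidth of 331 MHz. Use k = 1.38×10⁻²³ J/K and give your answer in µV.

T = 17 °C + 273.15 = 290.15 K
V_n = √(4kTRB)
4kTRB = 4 × 1.38×10⁻²³ × 290.15 × 5.00×10¹ × 3.31×10⁸ = 2.65×10⁻¹⁰ V²
V_n = √(2.65×10⁻¹⁰) = 1.63×10⁻⁵ V = 16.3 µV

16.3 µV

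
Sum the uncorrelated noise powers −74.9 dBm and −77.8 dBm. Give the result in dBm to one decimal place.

Convert to linear, add, convert back:
P₁ = 3.24×10⁻¹¹ W, P₂ = 1.66×10⁻¹¹ W
P_tot = 4.90×10⁻¹¹ W → 10 log₁₀(P_tot / 10⁻³) = −73.1 dBm

−73.1 dBm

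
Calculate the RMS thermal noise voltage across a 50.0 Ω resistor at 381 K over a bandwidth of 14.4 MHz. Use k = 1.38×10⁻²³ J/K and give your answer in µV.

3.89 µV

V_n = √(4kTRB)
4kTRB = 4 × 1.38×10⁻²³ × 381 × 5.00×10¹ × 1.44×10⁷ = 1.51×10⁻¹¹ V²
V_n = √(1.51×10⁻¹¹) = 3.89×10⁻⁶ V = 3.89 µV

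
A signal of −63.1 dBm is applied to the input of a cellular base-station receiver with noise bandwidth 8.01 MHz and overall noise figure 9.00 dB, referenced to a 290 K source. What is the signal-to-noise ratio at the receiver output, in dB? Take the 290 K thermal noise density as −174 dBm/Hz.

32.9 dB

Noise floor: N = −174 + 10 log₁₀(B) + NF
10 log₁₀(8.01×10⁶) = 69.04 dB
N = −174 + 69.04 + 9.00 = −95.96 dBm
SNR = P_sig − N = −63.1 − (−95.96) = 32.86 dB → 32.9 dB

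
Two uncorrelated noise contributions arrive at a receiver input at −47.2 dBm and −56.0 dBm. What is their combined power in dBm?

Convert to linear, add, convert back:
P₁ = 1.91×10⁻⁸ W, P₂ = 2.51×10⁻⁹ W
P_tot = 2.16×10⁻⁸ W → 10 log₁₀(P_tot / 10⁻³) = −46.7 dBm

−46.7 dBm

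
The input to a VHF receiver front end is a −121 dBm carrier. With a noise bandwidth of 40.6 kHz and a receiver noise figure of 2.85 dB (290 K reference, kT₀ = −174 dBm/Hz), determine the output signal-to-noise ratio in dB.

4.1 dB

Noise floor: N = −174 + 10 log₁₀(B) + NF
10 log₁₀(4.06×10⁴) = 46.09 dB
N = −174 + 46.09 + 2.85 = −125.06 dBm
SNR = P_sig − N = −121 − (−125.06) = 4.06 dB → 4.1 dB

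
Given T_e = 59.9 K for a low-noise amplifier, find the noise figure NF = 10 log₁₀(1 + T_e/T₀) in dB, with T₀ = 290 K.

0.815 dB

F = 1 + T_e/T₀ = 1 + 59.9/290 = 1.20655
NF = 10 log₁₀(1.20655) = 0.815 dB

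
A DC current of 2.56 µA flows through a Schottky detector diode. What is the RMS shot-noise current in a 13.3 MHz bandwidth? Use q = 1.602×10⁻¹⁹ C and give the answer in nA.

3.30 nA

I_n = √(2qI·B)
2qI·B = 2 × 1.602×10⁻¹⁹ × 2.56×10⁻⁶ × 1.33×10⁷ = 1.09×10⁻¹⁷ A²
I_n = √(1.09×10⁻¹⁷) = 3.30×10⁻⁹ A = 3.30 nA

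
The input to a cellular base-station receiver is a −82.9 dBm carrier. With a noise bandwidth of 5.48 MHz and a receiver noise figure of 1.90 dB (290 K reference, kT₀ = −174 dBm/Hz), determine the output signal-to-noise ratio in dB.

21.8 dB

Noise floor: N = −174 + 10 log₁₀(B) + NF
10 log₁₀(5.48×10⁶) = 67.39 dB
N = −174 + 67.39 + 1.90 = −104.71 dBm
SNR = P_sig − N = −82.9 − (−104.71) = 21.81 dB → 21.8 dB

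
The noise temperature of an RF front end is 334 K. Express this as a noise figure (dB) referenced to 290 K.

3.33 dB

F = 1 + T_e/T₀ = 1 + 334/290 = 2.15172
NF = 10 log₁₀(2.15172) = 3.33 dB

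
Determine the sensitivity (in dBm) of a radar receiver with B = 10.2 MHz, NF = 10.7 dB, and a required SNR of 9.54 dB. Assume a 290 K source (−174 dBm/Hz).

Sensitivity = −174 + 10 log₁₀(B) + NF + SNR_min
= −174 + 70.09 + 10.7 + 9.54
= −83.67 dBm → −83.7 dBm

−83.7 dBm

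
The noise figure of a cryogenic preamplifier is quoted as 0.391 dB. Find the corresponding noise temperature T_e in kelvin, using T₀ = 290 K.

27.3 K

F = 10^(0.391/10) = 1.09421
T_e = (F − 1)·T₀ = (1.09421 − 1) × 290 = 27.3 K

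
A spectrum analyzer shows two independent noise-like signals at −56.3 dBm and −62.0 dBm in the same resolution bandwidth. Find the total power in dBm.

Convert to linear, add, convert back:
P₁ = 2.34×10⁻⁹ W, P₂ = 6.31×10⁻¹⁰ W
P_tot = 2.98×10⁻⁹ W → 10 log₁₀(P_tot / 10⁻³) = −55.3 dBm

−55.3 dBm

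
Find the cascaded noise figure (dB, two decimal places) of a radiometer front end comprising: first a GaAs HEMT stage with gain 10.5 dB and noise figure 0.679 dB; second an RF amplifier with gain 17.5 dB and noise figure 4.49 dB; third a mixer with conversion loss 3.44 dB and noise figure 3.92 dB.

1.25 dB

Convert to linear (a loss of L dB is a gain of −L dB): F_i = 10^(NF_i/10), G_i = 10^(G_i,dB/10)
  Stage 1: F_1 = 10^(0.679/10) = 1.169, G_1 = 10^(10.5/10) = 11.22
  Stage 2: F_2 = 10^(4.49/10) = 2.812, G_2 = 10^(17.5/10) = 56.23
  Stage 3: F_3 = 10^(3.92/10) = 2.466, G_3 = 10^(−3.44/10) = 0.4529
Friis cascade:
  F = 1.169 + (2.812 − 1)/11.22 + (2.466 − 1)/631.0 = 1.333
NF = 10 log₁₀(1.333) = 1.25 dB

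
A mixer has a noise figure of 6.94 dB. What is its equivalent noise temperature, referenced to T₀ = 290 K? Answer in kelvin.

F = 10^(6.94/10) = 4.94311
T_e = (F − 1)·T₀ = (4.94311 − 1) × 290 = 1144 K

1144 K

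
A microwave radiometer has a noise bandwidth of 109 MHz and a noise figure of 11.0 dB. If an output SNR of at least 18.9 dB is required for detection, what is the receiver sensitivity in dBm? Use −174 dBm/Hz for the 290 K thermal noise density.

−63.7 dBm

Sensitivity = −174 + 10 log₁₀(B) + NF + SNR_min
= −174 + 80.37 + 11.0 + 18.9
= −63.73 dBm → −63.7 dBm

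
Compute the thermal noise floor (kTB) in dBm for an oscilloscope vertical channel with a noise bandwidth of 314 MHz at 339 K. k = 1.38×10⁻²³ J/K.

−88.3 dBm

P_n = kTB = 1.38×10⁻²³ × 339 × 3.14×10⁸ = 1.47×10⁻¹² W
In dBm: 10 log₁₀(1.47×10⁻¹² / 10⁻³) = −88.3 dBm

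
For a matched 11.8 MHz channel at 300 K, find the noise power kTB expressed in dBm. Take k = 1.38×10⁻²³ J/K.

P_n = kTB = 1.38×10⁻²³ × 300 × 1.18×10⁷ = 4.89×10⁻¹⁴ W
In dBm: 10 log₁₀(4.89×10⁻¹⁴ / 10⁻³) = −103.1 dBm

−103.1 dBm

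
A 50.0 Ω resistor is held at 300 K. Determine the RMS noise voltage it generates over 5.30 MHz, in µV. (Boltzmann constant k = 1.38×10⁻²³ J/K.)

V_n = √(4kTRB)
4kTRB = 4 × 1.38×10⁻²³ × 300 × 5.00×10¹ × 5.30×10⁶ = 4.39×10⁻¹² V²
V_n = √(4.39×10⁻¹²) = 2.09×10⁻⁶ V = 2.09 µV

2.09 µV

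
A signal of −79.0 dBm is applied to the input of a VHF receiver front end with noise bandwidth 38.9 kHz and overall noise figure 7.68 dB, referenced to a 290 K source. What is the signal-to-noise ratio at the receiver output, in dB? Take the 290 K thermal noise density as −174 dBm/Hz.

41.4 dB

Noise floor: N = −174 + 10 log₁₀(B) + NF
10 log₁₀(3.89×10⁴) = 45.9 dB
N = −174 + 45.9 + 7.68 = −120.42 dBm
SNR = P_sig − N = −79.0 − (−120.42) = 41.42 dB → 41.4 dB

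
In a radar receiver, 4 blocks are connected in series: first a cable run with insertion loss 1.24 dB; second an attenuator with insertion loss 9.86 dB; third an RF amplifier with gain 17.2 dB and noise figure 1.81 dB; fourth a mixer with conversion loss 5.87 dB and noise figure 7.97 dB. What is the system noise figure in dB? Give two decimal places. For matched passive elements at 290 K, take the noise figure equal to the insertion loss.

Convert to linear (a loss of L dB is a gain of −L dB): F_i = 10^(NF_i/10), G_i = 10^(G_i,dB/10)
  Stage 1: F_1 = 10^(1.24/10) = 1.330, G_1 = 10^(−1.24/10) = 0.7516
  Stage 2: F_2 = 10^(9.86/10) = 9.683, G_2 = 10^(−9.86/10) = 0.1033
  Stage 3: F_3 = 10^(1.81/10) = 1.517, G_3 = 10^(17.2/10) = 52.48
  Stage 4: F_4 = 10^(7.97/10) = 6.266, G_4 = 10^(−5.87/10) = 0.2588
Friis cascade:
  F = 1.330 + (9.683 − 1)/0.7516 + (1.517 − 1)/0.07762 + (6.266 − 1)/4.074 = 20.84
NF = 10 log₁₀(20.84) = 13.19 dB

13.19 dB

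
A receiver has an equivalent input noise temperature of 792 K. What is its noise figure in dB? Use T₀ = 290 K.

F = 1 + T_e/T₀ = 1 + 792/290 = 3.73103
NF = 10 log₁₀(3.73103) = 5.72 dB

5.72 dB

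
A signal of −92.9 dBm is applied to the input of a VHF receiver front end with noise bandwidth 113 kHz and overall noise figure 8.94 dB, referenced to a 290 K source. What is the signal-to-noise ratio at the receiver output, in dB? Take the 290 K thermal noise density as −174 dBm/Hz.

21.6 dB

Noise floor: N = −174 + 10 log₁₀(B) + NF
10 log₁₀(1.13×10⁵) = 50.53 dB
N = −174 + 50.53 + 8.94 = −114.53 dBm
SNR = P_sig − N = −92.9 − (−114.53) = 21.63 dB → 21.6 dB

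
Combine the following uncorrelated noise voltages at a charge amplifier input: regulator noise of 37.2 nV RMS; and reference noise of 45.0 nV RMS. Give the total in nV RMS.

58.4 nV

Uncorrelated sources add in power (mean-square): V_tot = √(ΣV_i²)
V_tot = √[(3.72×10⁻⁸)² + (4.50×10⁻⁸)²] = 5.84×10⁻⁸ V = 58.4 nV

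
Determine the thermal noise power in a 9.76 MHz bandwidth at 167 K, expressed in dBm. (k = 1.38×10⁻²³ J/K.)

−106.5 dBm

P_n = kTB = 1.38×10⁻²³ × 167 × 9.76×10⁶ = 2.25×10⁻¹⁴ W
In dBm: 10 log₁₀(2.25×10⁻¹⁴ / 10⁻³) = −106.5 dBm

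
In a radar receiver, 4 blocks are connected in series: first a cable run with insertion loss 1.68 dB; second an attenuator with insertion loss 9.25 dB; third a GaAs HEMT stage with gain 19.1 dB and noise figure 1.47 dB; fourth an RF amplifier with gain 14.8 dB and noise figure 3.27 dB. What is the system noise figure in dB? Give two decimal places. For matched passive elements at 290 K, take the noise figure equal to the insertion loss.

Convert to linear (a loss of L dB is a gain of −L dB): F_i = 10^(NF_i/10), G_i = 10^(G_i,dB/10)
  Stage 1: F_1 = 10^(1.68/10) = 1.472, G_1 = 10^(−1.68/10) = 0.6792
  Stage 2: F_2 = 10^(9.25/10) = 8.414, G_2 = 10^(−9.25/10) = 0.1189
  Stage 3: F_3 = 10^(1.47/10) = 1.403, G_3 = 10^(19.1/10) = 81.28
  Stage 4: F_4 = 10^(3.27/10) = 2.123, G_4 = 10^(14.8/10) = 30.20
Friis cascade:
  F = 1.472 + (8.414 − 1)/0.6792 + (1.403 − 1)/0.08072 + (2.123 − 1)/6.561 = 17.55
NF = 10 log₁₀(17.55) = 12.44 dB

12.44 dB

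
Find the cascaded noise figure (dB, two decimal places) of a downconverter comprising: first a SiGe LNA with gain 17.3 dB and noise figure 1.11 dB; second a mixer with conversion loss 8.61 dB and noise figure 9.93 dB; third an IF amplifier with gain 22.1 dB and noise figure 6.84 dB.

2.95 dB

Convert to linear (a loss of L dB is a gain of −L dB): F_i = 10^(NF_i/10), G_i = 10^(G_i,dB/10)
  Stage 1: F_1 = 10^(1.11/10) = 1.291, G_1 = 10^(17.3/10) = 53.70
  Stage 2: F_2 = 10^(9.93/10) = 9.840, G_2 = 10^(−8.61/10) = 0.1377
  Stage 3: F_3 = 10^(6.84/10) = 4.831, G_3 = 10^(22.1/10) = 162.2
Friis cascade:
  F = 1.291 + (9.840 − 1)/53.70 + (4.831 − 1)/7.396 = 1.974
NF = 10 log₁₀(1.974) = 2.95 dB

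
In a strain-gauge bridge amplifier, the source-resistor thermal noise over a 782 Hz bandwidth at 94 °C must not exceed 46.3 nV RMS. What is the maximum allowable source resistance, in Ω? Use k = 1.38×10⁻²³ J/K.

T = 94 °C + 273.15 = 367.15 K
Johnson–Nyquist: V_n = √(4kTRB) ⇒ R = V_n² / (4kTB)
4kTB = 4 × 1.38×10⁻²³ × 367.15 × 7.82×10² = 1.58×10⁻¹⁷
R = (4.63×10⁻⁸)² / 1.58×10⁻¹⁷ = 1.35×10² Ω = 135 Ω

135 Ω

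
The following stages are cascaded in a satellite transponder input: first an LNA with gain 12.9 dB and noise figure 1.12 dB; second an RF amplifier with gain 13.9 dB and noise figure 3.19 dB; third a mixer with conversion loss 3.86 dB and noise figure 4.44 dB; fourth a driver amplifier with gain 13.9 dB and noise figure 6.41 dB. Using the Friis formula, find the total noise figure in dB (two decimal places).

1.37 dB

Convert to linear (a loss of L dB is a gain of −L dB): F_i = 10^(NF_i/10), G_i = 10^(G_i,dB/10)
  Stage 1: F_1 = 10^(1.12/10) = 1.294, G_1 = 10^(12.9/10) = 19.50
  Stage 2: F_2 = 10^(3.19/10) = 2.084, G_2 = 10^(13.9/10) = 24.55
  Stage 3: F_3 = 10^(4.44/10) = 2.780, G_3 = 10^(−3.86/10) = 0.4111
  Stage 4: F_4 = 10^(6.41/10) = 4.375, G_4 = 10^(13.9/10) = 24.55
Friis cascade:
  F = 1.294 + (2.084 − 1)/19.50 + (2.780 − 1)/478.6 + (4.375 − 1)/196.8 = 1.371
NF = 10 log₁₀(1.371) = 1.37 dB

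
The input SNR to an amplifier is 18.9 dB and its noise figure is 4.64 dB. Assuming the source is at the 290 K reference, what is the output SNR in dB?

14.26 dB

By definition F = SNR_in/SNR_out, so in dB: SNR_out = SNR_in − NF
SNR_out = 18.9 − 4.64 = 14.26 dB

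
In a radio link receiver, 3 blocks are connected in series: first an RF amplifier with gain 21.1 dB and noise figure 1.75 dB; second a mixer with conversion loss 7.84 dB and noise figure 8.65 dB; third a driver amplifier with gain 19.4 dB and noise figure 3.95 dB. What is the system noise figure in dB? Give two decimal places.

Convert to linear (a loss of L dB is a gain of −L dB): F_i = 10^(NF_i/10), G_i = 10^(G_i,dB/10)
  Stage 1: F_1 = 10^(1.75/10) = 1.496, G_1 = 10^(21.1/10) = 128.8
  Stage 2: F_2 = 10^(8.65/10) = 7.328, G_2 = 10^(−7.84/10) = 0.1644
  Stage 3: F_3 = 10^(3.95/10) = 2.483, G_3 = 10^(19.4/10) = 87.10
Friis cascade:
  F = 1.496 + (7.328 − 1)/128.8 + (2.483 − 1)/21.18 = 1.615
NF = 10 log₁₀(1.615) = 2.08 dB

2.08 dB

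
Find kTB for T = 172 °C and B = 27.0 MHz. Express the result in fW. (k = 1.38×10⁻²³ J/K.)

166 fW

T = 172 °C + 273.15 = 445.15 K
P_n = kTB = 1.38×10⁻²³ × 445.15 × 2.70×10⁷ = 1.66×10⁻¹³ W = 166 fW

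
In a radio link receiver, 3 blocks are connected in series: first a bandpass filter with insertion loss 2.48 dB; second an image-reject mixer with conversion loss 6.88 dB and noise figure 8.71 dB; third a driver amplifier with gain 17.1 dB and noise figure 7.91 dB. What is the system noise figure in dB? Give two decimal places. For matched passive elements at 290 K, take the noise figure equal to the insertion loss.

Convert to linear (a loss of L dB is a gain of −L dB): F_i = 10^(NF_i/10), G_i = 10^(G_i,dB/10)
  Stage 1: F_1 = 10^(2.48/10) = 1.770, G_1 = 10^(−2.48/10) = 0.5649
  Stage 2: F_2 = 10^(8.71/10) = 7.430, G_2 = 10^(−6.88/10) = 0.2051
  Stage 3: F_3 = 10^(7.91/10) = 6.180, G_3 = 10^(17.1/10) = 51.29
Friis cascade:
  F = 1.770 + (7.430 − 1)/0.5649 + (6.180 − 1)/0.1159 = 57.86
NF = 10 log₁₀(57.86) = 17.62 dB

17.62 dB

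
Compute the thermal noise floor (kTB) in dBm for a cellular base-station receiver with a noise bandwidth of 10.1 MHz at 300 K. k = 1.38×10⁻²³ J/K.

−103.8 dBm

P_n = kTB = 1.38×10⁻²³ × 300 × 1.01×10⁷ = 4.18×10⁻¹⁴ W
In dBm: 10 log₁₀(4.18×10⁻¹⁴ / 10⁻³) = −103.8 dBm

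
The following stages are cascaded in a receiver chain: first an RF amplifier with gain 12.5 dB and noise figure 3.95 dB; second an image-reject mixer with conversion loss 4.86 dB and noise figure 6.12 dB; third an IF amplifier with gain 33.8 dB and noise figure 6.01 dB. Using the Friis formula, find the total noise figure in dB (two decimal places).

5.01 dB

Convert to linear (a loss of L dB is a gain of −L dB): F_i = 10^(NF_i/10), G_i = 10^(G_i,dB/10)
  Stage 1: F_1 = 10^(3.95/10) = 2.483, G_1 = 10^(12.5/10) = 17.78
  Stage 2: F_2 = 10^(6.12/10) = 4.093, G_2 = 10^(−4.86/10) = 0.3266
  Stage 3: F_3 = 10^(6.01/10) = 3.990, G_3 = 10^(33.8/10) = 2399
Friis cascade:
  F = 2.483 + (4.093 − 1)/17.78 + (3.990 − 1)/5.808 = 3.172
NF = 10 log₁₀(3.172) = 5.01 dB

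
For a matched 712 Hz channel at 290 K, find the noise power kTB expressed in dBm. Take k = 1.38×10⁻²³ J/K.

P_n = kTB = 1.38×10⁻²³ × 290 × 7.12×10² = 2.85×10⁻¹⁸ W
In dBm: 10 log₁₀(2.85×10⁻¹⁸ / 10⁻³) = −145.5 dBm

−145.5 dBm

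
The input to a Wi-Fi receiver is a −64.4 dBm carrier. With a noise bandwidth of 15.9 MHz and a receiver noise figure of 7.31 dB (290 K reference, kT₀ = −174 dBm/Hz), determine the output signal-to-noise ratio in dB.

Noise floor: N = −174 + 10 log₁₀(B) + NF
10 log₁₀(1.59×10⁷) = 72.01 dB
N = −174 + 72.01 + 7.31 = −94.68 dBm
SNR = P_sig − N = −64.4 − (−94.68) = 30.28 dB → 30.3 dB

30.3 dB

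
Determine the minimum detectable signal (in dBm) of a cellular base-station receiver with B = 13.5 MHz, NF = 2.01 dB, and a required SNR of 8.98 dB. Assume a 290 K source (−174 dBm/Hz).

Sensitivity = −174 + 10 log₁₀(B) + NF + SNR_min
= −174 + 71.3 + 2.01 + 8.98
= −91.71 dBm → −91.7 dBm

−91.7 dBm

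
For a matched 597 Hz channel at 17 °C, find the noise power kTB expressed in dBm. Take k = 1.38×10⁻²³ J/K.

−146.2 dBm

T = 17 °C + 273.15 = 290.15 K
P_n = kTB = 1.38×10⁻²³ × 290.15 × 5.97×10² = 2.39×10⁻¹⁸ W
In dBm: 10 log₁₀(2.39×10⁻¹⁸ / 10⁻³) = −146.2 dBm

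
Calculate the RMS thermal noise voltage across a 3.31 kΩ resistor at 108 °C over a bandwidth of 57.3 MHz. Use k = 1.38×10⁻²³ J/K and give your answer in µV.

63.2 µV

T = 108 °C + 273.15 = 381.15 K
V_n = √(4kTRB)
4kTRB = 4 × 1.38×10⁻²³ × 381.15 × 3.31×10³ × 5.73×10⁷ = 3.99×10⁻⁹ V²
V_n = √(3.99×10⁻⁹) = 6.32×10⁻⁵ V = 63.2 µV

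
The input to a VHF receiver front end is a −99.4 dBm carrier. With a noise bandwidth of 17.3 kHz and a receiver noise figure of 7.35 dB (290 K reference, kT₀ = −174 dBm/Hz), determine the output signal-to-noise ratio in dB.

Noise floor: N = −174 + 10 log₁₀(B) + NF
10 log₁₀(1.73×10⁴) = 42.38 dB
N = −174 + 42.38 + 7.35 = −124.27 dBm
SNR = P_sig − N = −99.4 − (−124.27) = 24.87 dB → 24.9 dB

24.9 dB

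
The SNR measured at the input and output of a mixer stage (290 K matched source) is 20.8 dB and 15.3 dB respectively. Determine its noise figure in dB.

5.5 dB

NF (dB) = SNR_in(dB) − SNR_out(dB) when the source is at T₀
NF = 20.8 − 15.3 = 5.5 dB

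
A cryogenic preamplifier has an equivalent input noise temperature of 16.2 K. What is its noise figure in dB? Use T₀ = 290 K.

0.236 dB

F = 1 + T_e/T₀ = 1 + 16.2/290 = 1.05586
NF = 10 log₁₀(1.05586) = 0.236 dB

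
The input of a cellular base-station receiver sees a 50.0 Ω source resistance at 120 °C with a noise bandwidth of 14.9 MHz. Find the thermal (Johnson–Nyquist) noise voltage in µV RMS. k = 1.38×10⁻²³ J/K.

T = 120 °C + 273.15 = 393.15 K
V_n = √(4kTRB)
4kTRB = 4 × 1.38×10⁻²³ × 393.15 × 5.00×10¹ × 1.49×10⁷ = 1.62×10⁻¹¹ V²
V_n = √(1.62×10⁻¹¹) = 4.02×10⁻⁶ V = 4.02 µV

4.02 µV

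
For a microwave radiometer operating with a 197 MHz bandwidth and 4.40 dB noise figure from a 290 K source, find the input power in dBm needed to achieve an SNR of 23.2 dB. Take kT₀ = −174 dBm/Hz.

−63.5 dBm

Sensitivity = −174 + 10 log₁₀(B) + NF + SNR_min
= −174 + 82.94 + 4.40 + 23.2
= −63.46 dBm → −63.5 dBm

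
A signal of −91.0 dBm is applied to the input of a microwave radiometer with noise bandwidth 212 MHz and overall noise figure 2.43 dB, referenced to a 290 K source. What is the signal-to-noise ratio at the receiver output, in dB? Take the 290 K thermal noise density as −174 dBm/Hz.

−2.7 dB

Noise floor: N = −174 + 10 log₁₀(B) + NF
10 log₁₀(2.12×10⁸) = 83.26 dB
N = −174 + 83.26 + 2.43 = −88.31 dBm
SNR = P_sig − N = −91.0 − (−88.31) = −2.69 dB → −2.7 dB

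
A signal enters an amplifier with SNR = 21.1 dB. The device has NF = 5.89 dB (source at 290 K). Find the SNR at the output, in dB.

By definition F = SNR_in/SNR_out, so in dB: SNR_out = SNR_in − NF
SNR_out = 21.1 − 5.89 = 15.21 dB

15.21 dB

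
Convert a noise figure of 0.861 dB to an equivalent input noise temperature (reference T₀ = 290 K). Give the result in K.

F = 10^(0.861/10) = 1.21927
T_e = (F − 1)·T₀ = (1.21927 − 1) × 290 = 63.6 K

63.6 K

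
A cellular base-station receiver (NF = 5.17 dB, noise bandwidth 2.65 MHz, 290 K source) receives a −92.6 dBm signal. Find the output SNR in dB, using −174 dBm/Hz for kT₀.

12.0 dB

Noise floor: N = −174 + 10 log₁₀(B) + NF
10 log₁₀(2.65×10⁶) = 64.23 dB
N = −174 + 64.23 + 5.17 = −104.60 dBm
SNR = P_sig − N = −92.6 − (−104.60) = 12.00 dB → 12.0 dB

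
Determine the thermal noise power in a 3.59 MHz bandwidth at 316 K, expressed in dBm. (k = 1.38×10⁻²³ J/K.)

−108.1 dBm

P_n = kTB = 1.38×10⁻²³ × 316 × 3.59×10⁶ = 1.57×10⁻¹⁴ W
In dBm: 10 log₁₀(1.57×10⁻¹⁴ / 10⁻³) = −108.1 dBm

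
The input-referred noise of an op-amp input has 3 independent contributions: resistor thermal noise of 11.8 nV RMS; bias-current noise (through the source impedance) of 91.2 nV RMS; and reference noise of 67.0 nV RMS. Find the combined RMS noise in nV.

Uncorrelated sources add in power (mean-square): V_tot = √(ΣV_i²)
V_tot = √[(1.18×10⁻⁸)² + (9.12×10⁻⁸)² + (6.70×10⁻⁸)²] = 1.14×10⁻⁷ V = 114 nV

114 nV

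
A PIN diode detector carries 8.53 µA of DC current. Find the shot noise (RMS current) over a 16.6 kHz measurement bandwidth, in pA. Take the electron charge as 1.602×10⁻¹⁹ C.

I_n = √(2qI·B)
2qI·B = 2 × 1.602×10⁻¹⁹ × 8.53×10⁻⁶ × 1.66×10⁴ = 4.54×10⁻²⁰ A²
I_n = √(4.54×10⁻²⁰) = 2.13×10⁻¹⁰ A = 213 pA

213 pA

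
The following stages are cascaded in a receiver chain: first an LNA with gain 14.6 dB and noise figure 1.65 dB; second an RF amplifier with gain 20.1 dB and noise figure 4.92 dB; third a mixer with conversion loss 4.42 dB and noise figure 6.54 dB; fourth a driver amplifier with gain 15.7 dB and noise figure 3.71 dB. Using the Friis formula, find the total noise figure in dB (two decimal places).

Convert to linear (a loss of L dB is a gain of −L dB): F_i = 10^(NF_i/10), G_i = 10^(G_i,dB/10)
  Stage 1: F_1 = 10^(1.65/10) = 1.462, G_1 = 10^(14.6/10) = 28.84
  Stage 2: F_2 = 10^(4.92/10) = 3.105, G_2 = 10^(20.1/10) = 102.3
  Stage 3: F_3 = 10^(6.54/10) = 4.508, G_3 = 10^(−4.42/10) = 0.3614
  Stage 4: F_4 = 10^(3.71/10) = 2.350, G_4 = 10^(15.7/10) = 37.15
Friis cascade:
  F = 1.462 + (3.105 − 1)/28.84 + (4.508 − 1)/2951 + (2.350 − 1)/1067 = 1.538
NF = 10 log₁₀(1.538) = 1.87 dB

1.87 dB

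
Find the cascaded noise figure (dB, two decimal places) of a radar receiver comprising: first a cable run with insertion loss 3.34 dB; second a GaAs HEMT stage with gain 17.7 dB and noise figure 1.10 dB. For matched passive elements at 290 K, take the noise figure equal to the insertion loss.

Convert to linear (a loss of L dB is a gain of −L dB): F_i = 10^(NF_i/10), G_i = 10^(G_i,dB/10)
  Stage 1: F_1 = 10^(3.34/10) = 2.158, G_1 = 10^(−3.34/10) = 0.4634
  Stage 2: F_2 = 10^(1.10/10) = 1.288, G_2 = 10^(17.7/10) = 58.88
Friis cascade:
  F = 2.158 + (1.288 − 1)/0.4634 = 2.780
NF = 10 log₁₀(2.780) = 4.44 dB

4.44 dB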